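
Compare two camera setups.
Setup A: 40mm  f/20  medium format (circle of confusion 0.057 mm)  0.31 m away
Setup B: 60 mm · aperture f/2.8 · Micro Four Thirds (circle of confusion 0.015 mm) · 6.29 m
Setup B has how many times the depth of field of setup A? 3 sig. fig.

7.42

Setup A: H = 40²/(20×0.057) + 40 ≈ 1443.5 mm; DoF = Df − Dn = 383.84 − 259.99 ≈ 123.85 mm.
Setup B: H = 60²/(2.8×0.015) + 60 ≈ 85774.3 mm; DoF = Df − Dn = 6783.01 − 5863.80 ≈ 919.21 mm.
Ratio = 919.21 / 123.85 ≈ 7.42.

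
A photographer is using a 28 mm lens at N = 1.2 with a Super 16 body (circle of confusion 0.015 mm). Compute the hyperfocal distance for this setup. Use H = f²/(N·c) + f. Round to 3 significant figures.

Hyperfocal distance H = f²/(N·c) + f = 28²/(1.2 × 0.015) + 28 = 784/0.018 + 28 ≈ 43583.6 mm ≈ 43.6 m.

43.6 m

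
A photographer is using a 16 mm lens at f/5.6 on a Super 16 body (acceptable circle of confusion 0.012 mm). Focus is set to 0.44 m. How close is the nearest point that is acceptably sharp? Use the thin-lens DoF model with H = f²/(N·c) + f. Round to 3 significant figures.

396 mm

Hyperfocal distance H = f²/(N·c) + f = 16²/(5.6 × 0.012) + 16 = 256/0.0672 + 16 ≈ 3825.5 mm ≈ 3.826 m.
Near limit Dn = s·(H − f)/(H + s − 2f) = 440 × (3825.5 − 16) / (3825.5 + 440 − 2 × 16) = 440 × 3809.5 / 4233.5 ≈ 395.93 mm.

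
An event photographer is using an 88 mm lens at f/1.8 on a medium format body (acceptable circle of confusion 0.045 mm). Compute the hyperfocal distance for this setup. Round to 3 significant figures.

Hyperfocal distance H = f²/(N·c) + f = 88²/(1.8 × 0.045) + 88 = 7744/0.081 + 88 ≈ 95692.9 mm ≈ 95.7 m.

95.7 m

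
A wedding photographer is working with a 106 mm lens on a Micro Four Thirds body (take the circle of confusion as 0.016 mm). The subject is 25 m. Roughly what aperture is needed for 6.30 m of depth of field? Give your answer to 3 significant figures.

Write h = H − f = f²/(N·c). The thin-lens limits are Dn = s·h/(h + (s−f)) and Df = s·h/(h − (s−f)), so DoF = Df − Dn = 2·s·(s−f)·h / (h² − (s−f)²).
That is a quadratic in h: DoF·h² − 2·s·(s−f)·h − DoF·(s−f)² = 0 ⇒ h = (s−f)·(s + √(s² + DoF²)) / DoF = 24894 × (25000 + √(25000² + 6300²)) / 6300 = 24894 × (25000 + 25781.6) / 6300 ≈ 200660 mm.
Then N = f²/(c·h) = 106² / (0.016 × 200660) = 11236 / 3210.6 ≈ 3.50.

f/3.50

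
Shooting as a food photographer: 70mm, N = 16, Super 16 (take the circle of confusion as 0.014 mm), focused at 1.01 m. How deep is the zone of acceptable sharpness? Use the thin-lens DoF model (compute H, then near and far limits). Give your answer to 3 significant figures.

87.0 mm

Hyperfocal distance H = f²/(N·c) + f = 70²/(16 × 0.014) + 70 = 4900/0.224 + 70 ≈ 21945.0 mm ≈ 21.95 m.
Near limit Dn = s·(H − f)/(H + s − 2f) = 1010 × (21945.0 − 70) / (21945.0 + 1010 − 2 × 70) = 1010 × 21875.0 / 22815.0 ≈ 968.387 mm.
Far limit Df = s·(H − f)/(H − s) = 1010 × (21945.0 − 70) / (21945.0 − 1010) = 1010 × 21875.0 / 20935.0 ≈ 1055.350 mm.
Depth of field = Df − Dn = 1055.350 − 968.387 ≈ 86.963 mm.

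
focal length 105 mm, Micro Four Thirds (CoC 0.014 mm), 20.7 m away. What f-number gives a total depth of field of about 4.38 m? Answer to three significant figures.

f/4

Write h = H − f = f²/(N·c). The thin-lens limits are Dn = s·h/(h + (s−f)) and Df = s·h/(h − (s−f)), so DoF = Df − Dn = 2·s·(s−f)·h / (h² − (s−f)²).
That is a quadratic in h: DoF·h² − 2·s·(s−f)·h − DoF·(s−f)² = 0 ⇒ h = (s−f)·(s + √(s² + DoF²)) / DoF = 20595 × (20700 + √(20700² + 4380²)) / 4380 = 20595 × (20700 + 21158.3) / 4380 ≈ 196820 mm.
Then N = f²/(c·h) = 105² / (0.014 × 196820) = 11025 / 2755.5 ≈ 4.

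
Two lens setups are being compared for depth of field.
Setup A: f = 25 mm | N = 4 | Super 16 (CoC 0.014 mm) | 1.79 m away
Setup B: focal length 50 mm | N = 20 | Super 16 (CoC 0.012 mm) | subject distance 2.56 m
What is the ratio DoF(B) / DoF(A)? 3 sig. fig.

Setup A: H = 25²/(4×0.014) + 25 ≈ 11185.7 mm; DoF = Df − Dn = 2126.25 − 1545.58 ≈ 580.67 mm.
Setup B: H = 50²/(20×0.012) + 50 ≈ 10466.7 mm; DoF = Df − Dn = 3372.7 − 2062.9 ≈ 1309.8 mm.
Ratio = 1309.8 / 580.67 ≈ 2.26.

2.26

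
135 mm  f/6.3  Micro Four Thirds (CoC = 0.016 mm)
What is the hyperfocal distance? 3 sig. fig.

Hyperfocal distance H = f²/(N·c) + f = 135²/(6.3 × 0.016) + 135 = 18225/0.1008 + 135 ≈ 180938.6 mm ≈ 181 m.

181 m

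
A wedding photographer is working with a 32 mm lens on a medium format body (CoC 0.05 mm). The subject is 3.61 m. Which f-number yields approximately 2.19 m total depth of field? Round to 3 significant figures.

f/1.60

Write h = H − f = f²/(N·c). The thin-lens limits are Dn = s·h/(h + (s−f)) and Df = s·h/(h − (s−f)), so DoF = Df − Dn = 2·s·(s−f)·h / (h² − (s−f)²).
That is a quadratic in h: DoF·h² − 2·s·(s−f)·h − DoF·(s−f)² = 0 ⇒ h = (s−f)·(s + √(s² + DoF²)) / DoF = 3578 × (3610 + √(3610² + 2190²)) / 2190 = 3578 × (3610 + 4222.35) / 2190 ≈ 12796 mm.
Then N = f²/(c·h) = 32² / (0.05 × 12796) = 1024 / 639.82 ≈ 1.60.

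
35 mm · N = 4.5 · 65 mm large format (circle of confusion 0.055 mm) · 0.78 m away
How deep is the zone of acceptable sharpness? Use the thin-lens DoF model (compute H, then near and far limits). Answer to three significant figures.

Hyperfocal distance H = f²/(N·c) + f = 35²/(4.5 × 0.055) + 35 = 1225/0.2475 + 35 ≈ 4984.5 mm ≈ 4.984 m.
Near limit Dn = s·(H − f)/(H + s − 2f) = 780 × (4984.5 − 35) / (4984.5 + 780 − 2 × 35) = 780 × 4949.5 / 5694.5 ≈ 677.95 mm.
Far limit Df = s·(H − f)/(H − s) = 780 × (4984.5 − 35) / (4984.5 − 780) = 780 × 4949.5 / 4204.5 ≈ 918.21 mm.
Depth of field = Df − Dn = 918.21 − 677.95 ≈ 240.26 mm.

240 mm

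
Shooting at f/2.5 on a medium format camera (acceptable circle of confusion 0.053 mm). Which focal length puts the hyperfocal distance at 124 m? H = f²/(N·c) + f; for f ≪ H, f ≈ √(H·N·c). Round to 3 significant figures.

From H = f²/(N·c) + f, with f ≪ H: f ≈ √(H·N·c) = √(124000 × 2.5 × 0.053) = √16430 ≈ 128.2 mm.
The +f correction barely moves this — solving exactly, f² + N·c·f − N·c·H = 0 ⇒ f = (−N·c + √((N·c)² + 4·N·c·H))/2 = (−0.1325 + √65720)/2 ≈ 128.11 mm, so f ≈ 128 mm.

128 mm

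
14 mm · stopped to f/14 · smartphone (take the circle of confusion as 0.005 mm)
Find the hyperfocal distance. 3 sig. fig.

Hyperfocal distance H = f²/(N·c) + f = 14²/(14 × 0.005) + 14 = 196/0.07 + 14 ≈ 2814.0 mm ≈ 2.81 m.

2.81 m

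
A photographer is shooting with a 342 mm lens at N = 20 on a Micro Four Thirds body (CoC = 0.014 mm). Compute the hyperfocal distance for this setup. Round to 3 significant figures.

Hyperfocal distance H = f²/(N·c) + f = 342²/(20 × 0.014) + 342 = 116964/0.28 + 342 ≈ 418070.6 mm ≈ 418 m.

418 m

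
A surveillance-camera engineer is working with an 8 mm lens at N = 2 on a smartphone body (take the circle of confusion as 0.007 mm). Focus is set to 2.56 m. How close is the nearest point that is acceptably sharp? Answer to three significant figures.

1.64 m

Hyperfocal distance H = f²/(N·c) + f = 8²/(2 × 0.007) + 8 = 64/0.014 + 8 ≈ 4579.4 mm ≈ 4.579 m.
Near limit Dn = s·(H − f)/(H + s − 2f) = 2560 × (4579.4 − 8) / (4579.4 + 2560 − 2 × 8) = 2560 × 4571.4 / 7123.4 ≈ 1642.9 mm ≈ 1.64 m.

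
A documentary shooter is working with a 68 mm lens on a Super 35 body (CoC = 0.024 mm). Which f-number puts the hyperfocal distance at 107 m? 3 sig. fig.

Rearrange H = f²/(N·c) + f for N: N = f² / ((H − f)·c).
N = 68² / ((107000 − 68) × 0.024) = 4624 / 2566 ≈ 1.80.

f/1.80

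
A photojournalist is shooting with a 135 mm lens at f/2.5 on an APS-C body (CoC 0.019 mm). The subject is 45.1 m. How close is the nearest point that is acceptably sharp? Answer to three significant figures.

40.4 m

Hyperfocal distance H = f²/(N·c) + f = 135²/(2.5 × 0.019) + 135 = 18225/0.0475 + 135 ≈ 383819.2 mm ≈ 383.8 m.
Near limit Dn = s·(H − f)/(H + s − 2f) = 45100 × (383819.2 − 135) / (383819.2 + 45100 − 2 × 135) = 45100 × 383684.2 / 428649.2 ≈ 40369 mm ≈ 40.4 m.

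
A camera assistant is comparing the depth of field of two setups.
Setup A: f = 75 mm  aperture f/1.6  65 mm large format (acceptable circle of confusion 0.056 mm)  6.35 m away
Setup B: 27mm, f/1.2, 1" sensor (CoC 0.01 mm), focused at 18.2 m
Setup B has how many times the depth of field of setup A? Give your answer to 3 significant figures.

9.33

Setup A: H = 75²/(1.6×0.056) + 75 ≈ 62854.0 mm; DoF = Df − Dn = 7055.2 − 5773.0 ≈ 1282.2 mm.
Setup B: H = 27²/(1.2×0.01) + 27 ≈ 60777.0 mm; DoF = Df − Dn = 25968 − 14009 ≈ 11959 mm.
Ratio = 11959 / 1282.2 ≈ 9.33.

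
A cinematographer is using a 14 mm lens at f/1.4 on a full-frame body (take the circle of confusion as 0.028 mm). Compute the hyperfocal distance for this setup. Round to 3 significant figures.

Hyperfocal distance H = f²/(N·c) + f = 14²/(1.4 × 0.028) + 14 = 196/0.0392 + 14 ≈ 5014.0 mm ≈ 5.01 m.

5.01 m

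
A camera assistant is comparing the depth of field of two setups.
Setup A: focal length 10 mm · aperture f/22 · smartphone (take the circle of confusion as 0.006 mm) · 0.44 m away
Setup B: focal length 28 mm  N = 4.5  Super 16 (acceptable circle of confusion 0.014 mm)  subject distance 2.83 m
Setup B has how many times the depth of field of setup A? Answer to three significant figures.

Setup A: H = 10²/(22×0.006) + 10 ≈ 767.6 mm; DoF = Df − Dn = 1017.58 − 280.68 ≈ 736.90 mm.
Setup B: H = 28²/(4.5×0.014) + 28 ≈ 12472.4 mm; DoF = Df − Dn = 3652.4 − 2309.9 ≈ 1342.5 mm.
Ratio = 1342.5 / 736.90 ≈ 1.82.

1.82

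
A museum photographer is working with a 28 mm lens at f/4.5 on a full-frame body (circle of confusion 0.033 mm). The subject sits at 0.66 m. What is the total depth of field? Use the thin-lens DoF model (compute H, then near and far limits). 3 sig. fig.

160 mm

Hyperfocal distance H = f²/(N·c) + f = 28²/(4.5 × 0.033) + 28 = 784/0.1485 + 28 ≈ 5307.5 mm ≈ 5.307 m.
Near limit Dn = s·(H − f)/(H + s − 2f) = 660 × (5307.5 − 28) / (5307.5 + 660 − 2 × 28) = 660 × 5279.5 / 5911.5 ≈ 589.44 mm.
Far limit Df = s·(H − f)/(H − s) = 660 × (5307.5 − 28) / (5307.5 − 660) = 660 × 5279.5 / 4647.5 ≈ 749.75 mm.
Depth of field = Df − Dn = 749.75 − 589.44 ≈ 160.31 mm.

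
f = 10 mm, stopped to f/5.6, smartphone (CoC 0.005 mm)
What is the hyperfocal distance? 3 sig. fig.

3.58 m

Hyperfocal distance H = f²/(N·c) + f = 10²/(5.6 × 0.005) + 10 = 100/0.028 + 10 ≈ 3581.4 mm ≈ 3.58 m.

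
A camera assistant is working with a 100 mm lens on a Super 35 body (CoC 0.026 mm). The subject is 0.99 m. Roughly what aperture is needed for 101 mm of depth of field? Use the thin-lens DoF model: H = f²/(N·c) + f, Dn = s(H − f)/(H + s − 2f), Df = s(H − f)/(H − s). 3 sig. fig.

Write h = H − f = f²/(N·c). The thin-lens limits are Dn = s·h/(h + (s−f)) and Df = s·h/(h − (s−f)), so DoF = Df − Dn = 2·s·(s−f)·h / (h² − (s−f)²).
That is a quadratic in h: DoF·h² − 2·s·(s−f)·h − DoF·(s−f)² = 0 ⇒ h = (s−f)·(s + √(s² + DoF²)) / DoF = 890 × (990 + √(990² + 101²)) / 101 = 890 × (990 + 995.139) / 101 ≈ 17493 mm.
Then N = f²/(c·h) = 100² / (0.026 × 17493) = 10000 / 454.81 ≈ 22.

f/22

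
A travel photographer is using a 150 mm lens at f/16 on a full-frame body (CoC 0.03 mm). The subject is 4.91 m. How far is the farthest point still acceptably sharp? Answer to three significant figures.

5.46 m

Hyperfocal distance H = f²/(N·c) + f = 150²/(16 × 0.03) + 150 = 22500/0.48 + 150 ≈ 47025.0 mm ≈ 47.02 m.
Far limit Df = s·(H − f)/(H − s) = 4910 × (47025.0 − 150) / (47025.0 − 4910) = 4910 × 46875.0 / 42115.0 ≈ 5464.9 mm ≈ 5.46 m.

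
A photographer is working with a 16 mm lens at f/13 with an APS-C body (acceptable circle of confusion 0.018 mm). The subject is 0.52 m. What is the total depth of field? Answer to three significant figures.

0.608 m

Hyperfocal distance H = f²/(N·c) + f = 16²/(13 × 0.018) + 16 = 256/0.234 + 16 ≈ 1110.0 mm ≈ 1.110 m.
Near limit Dn = s·(H − f)/(H + s − 2f) = 520 × (1110.0 − 16) / (1110.0 + 520 − 2 × 16) = 520 × 1094.0 / 1598.0 ≈ 356.00 mm.
Far limit Df = s·(H − f)/(H − s) = 520 × (1110.0 − 16) / (1110.0 − 520) = 520 × 1094.0 / 590.0 ≈ 964.19 mm.
Depth of field = Df − Dn = 964.19 − 356.00 ≈ 608.19 mm ≈ 0.608 m.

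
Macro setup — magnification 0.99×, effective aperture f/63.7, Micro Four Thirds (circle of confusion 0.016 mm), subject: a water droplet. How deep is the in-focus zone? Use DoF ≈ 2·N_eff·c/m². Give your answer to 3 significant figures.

2.08 mm

At magnification m, DoF ≈ 2·N_eff·c/m² = 2 × 63.7 × 0.016 / 0.99² = 2.038 / 0.9801 ≈ 2.08 mm.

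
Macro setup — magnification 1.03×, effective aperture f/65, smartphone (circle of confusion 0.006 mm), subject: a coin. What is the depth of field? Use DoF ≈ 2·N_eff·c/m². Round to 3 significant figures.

At magnification m, DoF ≈ 2·N_eff·c/m² = 2 × 65 × 0.006 / 1.03² = 0.78 / 1.061 ≈ 0.735 mm.

0.735 mm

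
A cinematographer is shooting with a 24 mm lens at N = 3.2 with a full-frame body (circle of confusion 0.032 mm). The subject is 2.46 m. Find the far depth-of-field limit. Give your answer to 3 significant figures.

4.34 m

Hyperfocal distance H = f²/(N·c) + f = 24²/(3.2 × 0.032) + 24 = 576/0.1024 + 24 ≈ 5649.0 mm ≈ 5.649 m.
Far limit Df = s·(H − f)/(H − s) = 2460 × (5649.0 − 24) / (5649.0 − 2460) = 2460 × 5625.0 / 3189.0 ≈ 4339.1 mm ≈ 4.34 m.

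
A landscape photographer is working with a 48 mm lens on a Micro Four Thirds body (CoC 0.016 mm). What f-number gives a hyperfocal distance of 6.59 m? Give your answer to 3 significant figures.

f/22

Rearrange H = f²/(N·c) + f for N: N = f² / ((H − f)·c).
N = 48² / ((6590 − 48) × 0.016) = 2304 / 104.7 ≈ 22.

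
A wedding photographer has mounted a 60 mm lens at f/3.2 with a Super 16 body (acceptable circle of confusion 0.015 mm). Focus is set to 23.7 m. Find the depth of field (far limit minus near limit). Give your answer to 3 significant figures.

Hyperfocal distance H = f²/(N·c) + f = 60²/(3.2 × 0.015) + 60 = 3600/0.048 + 60 ≈ 75060.0 mm ≈ 75.06 m.
Near limit Dn = s·(H − f)/(H + s − 2f) = 23700 × (75060.0 − 60) / (75060.0 + 23700 − 2 × 60) = 23700 × 75000.0 / 98640.0 ≈ 18020 mm.
Far limit Df = s·(H − f)/(H − s) = 23700 × (75060.0 − 60) / (75060.0 − 23700) = 23700 × 75000.0 / 51360.0 ≈ 34609 mm.
Depth of field = Df − Dn = 34609 − 18020 ≈ 16589 mm ≈ 16.6 m.

16.6 m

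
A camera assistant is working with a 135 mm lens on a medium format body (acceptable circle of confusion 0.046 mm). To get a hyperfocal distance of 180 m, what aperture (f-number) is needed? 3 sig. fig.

f/2.20

Rearrange H = f²/(N·c) + f for N: N = f² / ((H − f)·c).
N = 135² / ((180000 − 135) × 0.046) = 18225 / 8274 ≈ 2.20.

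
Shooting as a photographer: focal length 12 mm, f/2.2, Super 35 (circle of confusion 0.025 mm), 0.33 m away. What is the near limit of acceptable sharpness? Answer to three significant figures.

Hyperfocal distance H = f²/(N·c) + f = 12²/(2.2 × 0.025) + 12 = 144/0.055 + 12 ≈ 2630.2 mm ≈ 2.630 m.
Near limit Dn = s·(H − f)/(H + s − 2f) = 330 × (2630.2 − 12) / (2630.2 + 330 − 2 × 12) = 330 × 2618.2 / 2936.2 ≈ 294.26 mm.

294 mm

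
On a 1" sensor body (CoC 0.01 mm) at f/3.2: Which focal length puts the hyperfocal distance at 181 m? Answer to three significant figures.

76.1 mm

From H = f²/(N·c) + f, with f ≪ H: f ≈ √(H·N·c) = √(181000 × 3.2 × 0.01) = √5792.0 ≈ 76.11 mm.
The +f correction barely moves this — solving exactly, f² + N·c·f − N·c·H = 0 ⇒ f = (−N·c + √((N·c)² + 4·N·c·H))/2 = (−0.032 + √23168)/2 ≈ 76.089 mm, so f ≈ 76.1 mm.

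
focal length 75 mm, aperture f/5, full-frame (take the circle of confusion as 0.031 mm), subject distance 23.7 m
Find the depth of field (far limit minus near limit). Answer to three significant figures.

Hyperfocal distance H = f²/(N·c) + f = 75²/(5 × 0.031) + 75 = 5625/0.155 + 75 ≈ 36365.3 mm ≈ 36.37 m.
Near limit Dn = s·(H − f)/(H + s − 2f) = 23700 × (36365.3 − 75) / (36365.3 + 23700 − 2 × 75) = 23700 × 36290.3 / 59915.3 ≈ 14355 mm.
Far limit Df = s·(H − f)/(H − s) = 23700 × (36365.3 − 75) / (36365.3 − 23700) = 23700 × 36290.3 / 12665.3 ≈ 67908 mm.
Depth of field = Df − Dn = 67908 − 14355 ≈ 53553 mm ≈ 53.6 m.

53.6 m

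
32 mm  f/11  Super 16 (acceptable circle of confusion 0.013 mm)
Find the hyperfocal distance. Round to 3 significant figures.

7.19 m

Hyperfocal distance H = f²/(N·c) + f = 32²/(11 × 0.013) + 32 = 1024/0.143 + 32 ≈ 7192.8 mm ≈ 7.19 m.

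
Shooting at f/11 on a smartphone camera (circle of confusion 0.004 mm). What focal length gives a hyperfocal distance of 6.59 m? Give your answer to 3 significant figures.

From H = f²/(N·c) + f, with f ≪ H: f ≈ √(H·N·c) = √(6590 × 11 × 0.004) = √289.96 ≈ 17.03 mm.
The +f correction barely moves this — solving exactly, f² + N·c·f − N·c·H = 0 ⇒ f = (−N·c + √((N·c)² + 4·N·c·H))/2 = (−0.044 + √1159.8)/2 ≈ 17.006 mm, so f ≈ 17.0 mm.

17.0 mm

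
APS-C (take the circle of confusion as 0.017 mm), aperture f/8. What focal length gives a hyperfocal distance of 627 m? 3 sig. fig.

From H = f²/(N·c) + f, with f ≪ H: f ≈ √(H·N·c) = √(627000 × 8 × 0.017) = √85272 ≈ 292.0 mm.
The +f correction barely moves this — solving exactly, f² + N·c·f − N·c·H = 0 ⇒ f = (−N·c + √((N·c)² + 4·N·c·H))/2 = (−0.136 + √341088)/2 ≈ 291.95 mm, so f ≈ 292 mm.

292 mm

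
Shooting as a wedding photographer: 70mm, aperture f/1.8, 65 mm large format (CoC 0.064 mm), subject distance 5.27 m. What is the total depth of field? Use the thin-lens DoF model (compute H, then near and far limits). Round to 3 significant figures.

1.31 m

Hyperfocal distance H = f²/(N·c) + f = 70²/(1.8 × 0.064) + 70 = 4900/0.1152 + 70 ≈ 42604.7 mm ≈ 42.60 m.
Near limit Dn = s·(H − f)/(H + s − 2f) = 5270 × (42604.7 − 70) / (42604.7 + 5270 − 2 × 70) = 5270 × 42534.7 / 47734.7 ≈ 4695.9 mm.
Far limit Df = s·(H − f)/(H − s) = 5270 × (42604.7 − 70) / (42604.7 − 5270) = 5270 × 42534.7 / 37334.7 ≈ 6004.0 mm.
Depth of field = Df − Dn = 6004.0 − 4695.9 ≈ 1308.1 mm ≈ 1.31 m.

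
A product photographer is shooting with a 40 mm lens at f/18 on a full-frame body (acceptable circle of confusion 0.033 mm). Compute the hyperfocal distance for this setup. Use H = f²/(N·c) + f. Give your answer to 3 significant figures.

2.73 m

Hyperfocal distance H = f²/(N·c) + f = 40²/(18 × 0.033) + 40 = 1600/0.594 + 40 ≈ 2733.6 mm ≈ 2.73 m.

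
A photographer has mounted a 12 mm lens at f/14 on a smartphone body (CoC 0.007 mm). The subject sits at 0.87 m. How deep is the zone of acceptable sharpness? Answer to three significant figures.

Hyperfocal distance H = f²/(N·c) + f = 12²/(14 × 0.007) + 12 = 144/0.098 + 12 ≈ 1481.4 mm ≈ 1.481 m.
Near limit Dn = s·(H − f)/(H + s − 2f) = 870 × (1481.4 − 12) / (1481.4 + 870 − 2 × 12) = 870 × 1469.4 / 2327.4 ≈ 549.3 mm.
Far limit Df = s·(H − f)/(H − s) = 870 × (1481.4 − 12) / (1481.4 − 870) = 870 × 1469.4 / 611.4 ≈ 2090.9 mm.
Depth of field = Df − Dn = 2090.9 − 549.3 ≈ 1541.6 mm ≈ 1.54 m.

1.54 m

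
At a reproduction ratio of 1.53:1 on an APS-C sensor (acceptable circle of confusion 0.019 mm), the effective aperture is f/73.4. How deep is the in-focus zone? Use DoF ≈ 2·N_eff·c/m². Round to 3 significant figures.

At magnification m, DoF ≈ 2·N_eff·c/m² = 2 × 73.4 × 0.019 / 1.53² = 2.789 / 2.341 ≈ 1.19 mm.

1.19 mm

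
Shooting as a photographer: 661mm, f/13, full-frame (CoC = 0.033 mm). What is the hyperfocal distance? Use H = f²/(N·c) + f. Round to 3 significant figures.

Hyperfocal distance H = f²/(N·c) + f = 661²/(13 × 0.033) + 661 = 436921/0.429 + 661 ≈ 1019124.9 mm ≈ 1020 m.

1020 m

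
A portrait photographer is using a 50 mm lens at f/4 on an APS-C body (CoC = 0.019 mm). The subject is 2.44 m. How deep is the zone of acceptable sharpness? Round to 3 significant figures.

356 mm

Hyperfocal distance H = f²/(N·c) + f = 50²/(4 × 0.019) + 50 = 2500/0.076 + 50 ≈ 32944.7 mm ≈ 32.94 m.
Near limit Dn = s·(H − f)/(H + s − 2f) = 2440 × (32944.7 − 50) / (32944.7 + 2440 − 2 × 50) = 2440 × 32894.7 / 35284.7 ≈ 2274.73 mm.
Far limit Df = s·(H − f)/(H − s) = 2440 × (32944.7 − 50) / (32944.7 − 2440) = 2440 × 32894.7 / 30504.7 ≈ 2631.17 mm.
Depth of field = Df − Dn = 2631.17 − 2274.73 ≈ 356.44 mm.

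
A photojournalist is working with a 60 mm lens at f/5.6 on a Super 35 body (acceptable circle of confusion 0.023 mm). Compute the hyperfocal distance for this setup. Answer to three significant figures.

Hyperfocal distance H = f²/(N·c) + f = 60²/(5.6 × 0.023) + 60 = 3600/0.1288 + 60 ≈ 28010.3 mm ≈ 28.0 m.

28.0 m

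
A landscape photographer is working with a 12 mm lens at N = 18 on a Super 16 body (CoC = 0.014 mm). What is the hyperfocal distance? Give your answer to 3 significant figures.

Hyperfocal distance H = f²/(N·c) + f = 12²/(18 × 0.014) + 12 = 144/0.252 + 12 ≈ 583.4 mm ≈ 0.583 m.

0.583 m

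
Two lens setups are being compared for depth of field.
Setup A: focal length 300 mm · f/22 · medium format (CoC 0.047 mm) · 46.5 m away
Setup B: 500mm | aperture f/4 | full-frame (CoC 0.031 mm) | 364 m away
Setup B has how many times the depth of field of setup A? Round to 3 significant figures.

1.97

Setup A: H = 300²/(22×0.047) + 300 ≈ 87340.6 mm; DoF = Df − Dn = 99102 − 30377 ≈ 68725 mm.
Setup B: H = 500²/(4×0.031) + 500 ≈ 2016629.0 mm; DoF = Df − Dn = 444063 − 308397 ≈ 135666 mm.
Ratio = 135666 / 68725 ≈ 1.97.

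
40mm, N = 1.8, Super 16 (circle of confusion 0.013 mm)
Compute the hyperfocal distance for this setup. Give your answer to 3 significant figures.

Hyperfocal distance H = f²/(N·c) + f = 40²/(1.8 × 0.013) + 40 = 1600/0.0234 + 40 ≈ 68416.1 mm ≈ 68.4 m.

68.4 m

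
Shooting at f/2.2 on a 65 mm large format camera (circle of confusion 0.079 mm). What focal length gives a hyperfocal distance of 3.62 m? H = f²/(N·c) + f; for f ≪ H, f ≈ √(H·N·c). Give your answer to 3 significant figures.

25.0 mm

From H = f²/(N·c) + f, with f ≪ H: f ≈ √(H·N·c) = √(3620 × 2.2 × 0.079) = √629.16 ≈ 25.08 mm.
Exact: f² + N·c·f − N·c·H = 0 ⇒ f = (−N·c + √((N·c)² + 4·N·c·H))/2 = (−0.1738 + √2516.7)/2 ≈ 24.996 mm ≈ 25.0 mm.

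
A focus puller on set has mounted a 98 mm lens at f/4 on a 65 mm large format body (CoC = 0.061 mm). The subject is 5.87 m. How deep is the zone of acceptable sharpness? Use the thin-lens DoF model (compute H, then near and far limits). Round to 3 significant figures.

1.76 m

Hyperfocal distance H = f²/(N·c) + f = 98²/(4 × 0.061) + 98 = 9604/0.244 + 98 ≈ 39458.7 mm ≈ 39.46 m.
Near limit Dn = s·(H − f)/(H + s − 2f) = 5870 × (39458.7 − 98) / (39458.7 + 5870 − 2 × 98) = 5870 × 39360.7 / 45132.7 ≈ 5119.3 mm.
Far limit Df = s·(H − f)/(H − s) = 5870 × (39458.7 − 98) / (39458.7 − 5870) = 5870 × 39360.7 / 33588.7 ≈ 6878.7 mm.
Depth of field = Df − Dn = 6878.7 − 5119.3 ≈ 1759.4 mm ≈ 1.76 m.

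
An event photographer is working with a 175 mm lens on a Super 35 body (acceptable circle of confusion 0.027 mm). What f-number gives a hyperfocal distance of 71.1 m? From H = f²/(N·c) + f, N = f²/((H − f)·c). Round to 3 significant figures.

f/16

Rearrange H = f²/(N·c) + f for N: N = f² / ((H − f)·c).
N = 175² / ((71100 − 175) × 0.027) = 30625 / 1915 ≈ 16.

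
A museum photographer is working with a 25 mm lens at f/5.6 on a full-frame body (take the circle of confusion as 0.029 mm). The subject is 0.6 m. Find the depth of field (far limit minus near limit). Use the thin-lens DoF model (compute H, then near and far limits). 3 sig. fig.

183 mm

Hyperfocal distance H = f²/(N·c) + f = 25²/(5.6 × 0.029) + 25 = 625/0.1624 + 25 ≈ 3873.5 mm ≈ 3.874 m.
Near limit Dn = s·(H − f)/(H + s − 2f) = 600 × (3873.5 − 25) / (3873.5 + 600 − 2 × 25) = 600 × 3848.5 / 4423.5 ≈ 522.01 mm.
Far limit Df = s·(H − f)/(H − s) = 600 × (3873.5 − 25) / (3873.5 − 600) = 600 × 3848.5 / 3273.5 ≈ 705.39 mm.
Depth of field = Df − Dn = 705.39 − 522.01 ≈ 183.38 mm.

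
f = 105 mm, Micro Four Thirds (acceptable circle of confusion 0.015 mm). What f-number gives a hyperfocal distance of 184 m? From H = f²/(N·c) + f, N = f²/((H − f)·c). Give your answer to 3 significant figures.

Rearrange H = f²/(N·c) + f for N: N = f² / ((H − f)·c).
N = 105² / ((184000 − 105) × 0.015) = 11025 / 2758 ≈ 4.

f/4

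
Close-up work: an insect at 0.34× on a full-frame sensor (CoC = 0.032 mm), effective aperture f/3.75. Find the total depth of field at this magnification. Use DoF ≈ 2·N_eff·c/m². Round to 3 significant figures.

2.08 mm

At magnification m, DoF ≈ 2·N_eff·c/m² = 2 × 3.75 × 0.032 / 0.34² = 0.24 / 0.1156 ≈ 2.08 mm.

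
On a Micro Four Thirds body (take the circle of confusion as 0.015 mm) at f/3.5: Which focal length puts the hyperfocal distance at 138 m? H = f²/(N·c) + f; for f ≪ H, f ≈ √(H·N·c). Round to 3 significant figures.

From H = f²/(N·c) + f, with f ≪ H: f ≈ √(H·N·c) = √(138000 × 3.5 × 0.015) = √7245.0 ≈ 85.12 mm.
The +f correction barely moves this — solving exactly, f² + N·c·f − N·c·H = 0 ⇒ f = (−N·c + √((N·c)² + 4·N·c·H))/2 = (−0.0525 + √28980)/2 ≈ 85.091 mm, so f ≈ 85.1 mm.

85.1 mm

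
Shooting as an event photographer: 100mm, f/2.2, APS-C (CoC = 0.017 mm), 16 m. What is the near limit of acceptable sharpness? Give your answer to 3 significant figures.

15.1 m

Hyperfocal distance H = f²/(N·c) + f = 100²/(2.2 × 0.017) + 100 = 10000/0.0374 + 100 ≈ 267479.7 mm ≈ 267.5 m.
Near limit Dn = s·(H − f)/(H + s − 2f) = 16000 × (267479.7 − 100) / (267479.7 + 16000 − 2 × 100) = 16000 × 267379.7 / 283279.7 ≈ 15102 mm ≈ 15.1 m.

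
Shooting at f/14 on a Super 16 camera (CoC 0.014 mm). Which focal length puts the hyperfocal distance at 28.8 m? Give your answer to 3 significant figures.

75.0 mm

From H = f²/(N·c) + f, with f ≪ H: f ≈ √(H·N·c) = √(28800 × 14 × 0.014) = √5644.8 ≈ 75.13 mm.
Exact: f² + N·c·f − N·c·H = 0 ⇒ f = (−N·c + √((N·c)² + 4·N·c·H))/2 = (−0.196 + √22579)/2 ≈ 75.034 mm ≈ 75.0 mm.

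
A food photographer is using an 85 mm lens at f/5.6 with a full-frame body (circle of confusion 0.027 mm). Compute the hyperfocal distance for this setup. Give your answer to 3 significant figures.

Hyperfocal distance H = f²/(N·c) + f = 85²/(5.6 × 0.027) + 85 = 7225/0.1512 + 85 ≈ 47869.4 mm ≈ 47.9 m.

47.9 m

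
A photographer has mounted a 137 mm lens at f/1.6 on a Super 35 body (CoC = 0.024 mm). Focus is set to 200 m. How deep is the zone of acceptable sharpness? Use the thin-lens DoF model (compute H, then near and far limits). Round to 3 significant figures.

Hyperfocal distance H = f²/(N·c) + f = 137²/(1.6 × 0.024) + 137 = 18769/0.0384 + 137 ≈ 488913.0 mm ≈ 488.9 m.
Near limit Dn = s·(H − f)/(H + s − 2f) = 200000 × (488913.0 − 137) / (488913.0 + 200000 − 2 × 137) = 200000 × 488776.0 / 688639.0 ≈ 141954 mm.
Far limit Df = s·(H − f)/(H − s) = 200000 × (488913.0 − 137) / (488913.0 − 200000) = 200000 × 488776.0 / 288913.0 ≈ 338355 mm.
Depth of field = Df − Dn = 338355 − 141954 ≈ 196401 mm ≈ 196 m.

196 m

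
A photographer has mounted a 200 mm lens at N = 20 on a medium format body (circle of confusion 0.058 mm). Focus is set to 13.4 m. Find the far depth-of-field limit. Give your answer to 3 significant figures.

21.7 m

Hyperfocal distance H = f²/(N·c) + f = 200²/(20 × 0.058) + 200 = 40000/1.16 + 200 ≈ 34682.8 mm ≈ 34.68 m.
Far limit Df = s·(H − f)/(H − s) = 13400 × (34682.8 − 200) / (34682.8 − 13400) = 13400 × 34482.8 / 21282.8 ≈ 21711 mm ≈ 21.7 m.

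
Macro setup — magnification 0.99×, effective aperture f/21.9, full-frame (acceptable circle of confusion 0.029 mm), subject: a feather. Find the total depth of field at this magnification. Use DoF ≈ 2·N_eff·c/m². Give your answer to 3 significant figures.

1.30 mm

At magnification m, DoF ≈ 2·N_eff·c/m² = 2 × 21.9 × 0.029 / 0.99² = 1.27 / 0.9801 ≈ 1.3 mm.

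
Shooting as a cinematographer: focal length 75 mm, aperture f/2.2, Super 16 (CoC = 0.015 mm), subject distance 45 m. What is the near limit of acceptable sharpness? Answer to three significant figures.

35.6 m

Hyperfocal distance H = f²/(N·c) + f = 75²/(2.2 × 0.015) + 75 = 5625/0.033 + 75 ≈ 170529.5 mm ≈ 170.5 m.
Near limit Dn = s·(H − f)/(H + s − 2f) = 45000 × (170529.5 − 75) / (170529.5 + 45000 − 2 × 75) = 45000 × 170454.5 / 215379.5 ≈ 35614 mm ≈ 35.6 m.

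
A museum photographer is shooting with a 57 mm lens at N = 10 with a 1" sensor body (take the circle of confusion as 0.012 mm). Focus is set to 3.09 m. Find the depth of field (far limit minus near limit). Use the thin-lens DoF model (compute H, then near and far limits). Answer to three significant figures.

Hyperfocal distance H = f²/(N·c) + f = 57²/(10 × 0.012) + 57 = 3249/0.12 + 57 ≈ 27132.0 mm ≈ 27.13 m.
Near limit Dn = s·(H − f)/(H + s − 2f) = 3090 × (27132.0 − 57) / (27132.0 + 3090 − 2 × 57) = 3090 × 27075.0 / 30108.0 ≈ 2778.72 mm.
Far limit Df = s·(H − f)/(H − s) = 3090 × (27132.0 − 57) / (27132.0 − 3090) = 3090 × 27075.0 / 24042.0 ≈ 3479.82 mm.
Depth of field = Df − Dn = 3479.82 − 2778.72 ≈ 701.10 mm ≈ 0.701 m.

0.701 m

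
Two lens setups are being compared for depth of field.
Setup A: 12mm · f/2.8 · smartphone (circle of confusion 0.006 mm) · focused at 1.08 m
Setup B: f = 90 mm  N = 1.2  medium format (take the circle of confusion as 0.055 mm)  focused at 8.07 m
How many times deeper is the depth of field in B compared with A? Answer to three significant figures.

3.86

Setup A: H = 12²/(2.8×0.006) + 12 ≈ 8583.4 mm; DoF = Df − Dn = 1233.72 − 960.34 ≈ 273.38 mm.
Setup B: H = 90²/(1.2×0.055) + 90 ≈ 122817.3 mm; DoF = Df − Dn = 8631.2 − 7577.3 ≈ 1053.9 mm.
Ratio = 1053.9 / 273.38 ≈ 3.86.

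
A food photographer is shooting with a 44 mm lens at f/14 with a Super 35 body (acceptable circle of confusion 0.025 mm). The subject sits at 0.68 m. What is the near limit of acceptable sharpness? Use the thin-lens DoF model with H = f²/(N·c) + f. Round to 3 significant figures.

Hyperfocal distance H = f²/(N·c) + f = 44²/(14 × 0.025) + 44 = 1936/0.35 + 44 ≈ 5575.4 mm ≈ 5.575 m.
Near limit Dn = s·(H − f)/(H + s − 2f) = 680 × (5575.4 − 44) / (5575.4 + 680 − 2 × 44) = 680 × 5531.4 / 6167.4 ≈ 609.88 mm ≈ 0.610 m.

0.610 m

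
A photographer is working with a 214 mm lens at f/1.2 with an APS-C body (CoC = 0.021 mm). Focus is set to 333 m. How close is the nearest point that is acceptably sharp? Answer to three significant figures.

281 m

Hyperfocal distance H = f²/(N·c) + f = 214²/(1.2 × 0.021) + 214 = 45796/0.0252 + 214 ≈ 1817515.6 mm ≈ 1818 m.
Near limit Dn = s·(H − f)/(H + s − 2f) = 333000 × (1817515.6 − 214) / (1817515.6 + 333000 − 2 × 214) = 333000 × 1817301.6 / 2150087.6 ≈ 281459 mm ≈ 281 m.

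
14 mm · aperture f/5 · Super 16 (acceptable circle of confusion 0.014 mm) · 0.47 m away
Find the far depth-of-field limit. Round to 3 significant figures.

Hyperfocal distance H = f²/(N·c) + f = 14²/(5 × 0.014) + 14 = 196/0.07 + 14 ≈ 2814.0 mm ≈ 2.814 m.
Far limit Df = s·(H − f)/(H − s) = 470 × (2814.0 − 14) / (2814.0 − 470) = 470 × 2800.0 / 2344.0 ≈ 561.43 mm ≈ 0.561 m.

0.561 m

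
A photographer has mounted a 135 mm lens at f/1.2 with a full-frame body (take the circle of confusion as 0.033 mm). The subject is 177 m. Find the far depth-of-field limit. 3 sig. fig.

Hyperfocal distance H = f²/(N·c) + f = 135²/(1.2 × 0.033) + 135 = 18225/0.0396 + 135 ≈ 460362.3 mm ≈ 460.4 m.
Far limit Df = s·(H − f)/(H − s) = 177000 × (460362.3 − 135) / (460362.3 − 177000) = 177000 × 460227.3 / 283362.3 ≈ 287477 mm ≈ 287 m.

287 m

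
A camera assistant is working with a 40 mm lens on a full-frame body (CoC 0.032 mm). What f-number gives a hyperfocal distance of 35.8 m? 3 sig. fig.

Rearrange H = f²/(N·c) + f for N: N = f² / ((H − f)·c).
N = 40² / ((35800 − 40) × 0.032) = 1600 / 1144 ≈ 1.40.

f/1.40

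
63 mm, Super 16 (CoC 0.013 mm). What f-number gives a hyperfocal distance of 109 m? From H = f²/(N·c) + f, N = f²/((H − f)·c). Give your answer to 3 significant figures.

f/2.80

Rearrange H = f²/(N·c) + f for N: N = f² / ((H − f)·c).
N = 63² / ((109000 − 63) × 0.013) = 3969 / 1416 ≈ 2.80.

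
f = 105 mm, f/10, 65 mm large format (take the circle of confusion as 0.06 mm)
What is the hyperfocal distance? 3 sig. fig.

18.5 m

Hyperfocal distance H = f²/(N·c) + f = 105²/(10 × 0.06) + 105 = 11025/0.6 + 105 ≈ 18480.0 mm ≈ 18.5 m.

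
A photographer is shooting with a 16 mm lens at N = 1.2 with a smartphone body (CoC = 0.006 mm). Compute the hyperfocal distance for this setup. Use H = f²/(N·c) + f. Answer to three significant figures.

35.6 m

Hyperfocal distance H = f²/(N·c) + f = 16²/(1.2 × 0.006) + 16 = 256/0.0072 + 16 ≈ 35571.6 mm ≈ 35.6 m.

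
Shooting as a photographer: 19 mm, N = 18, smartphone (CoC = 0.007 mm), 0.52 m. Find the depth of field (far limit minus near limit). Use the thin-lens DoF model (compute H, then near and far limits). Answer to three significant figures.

Hyperfocal distance H = f²/(N·c) + f = 19²/(18 × 0.007) + 19 = 361/0.126 + 19 ≈ 2884.1 mm ≈ 2.884 m.
Near limit Dn = s·(H − f)/(H + s − 2f) = 520 × (2884.1 − 19) / (2884.1 + 520 − 2 × 19) = 520 × 2865.1 / 3366.1 ≈ 442.60 mm.
Far limit Df = s·(H − f)/(H − s) = 520 × (2884.1 − 19) / (2884.1 − 520) = 520 × 2865.1 / 2364.1 ≈ 630.20 mm.
Depth of field = Df − Dn = 630.20 − 442.60 ≈ 187.60 mm.

188 mm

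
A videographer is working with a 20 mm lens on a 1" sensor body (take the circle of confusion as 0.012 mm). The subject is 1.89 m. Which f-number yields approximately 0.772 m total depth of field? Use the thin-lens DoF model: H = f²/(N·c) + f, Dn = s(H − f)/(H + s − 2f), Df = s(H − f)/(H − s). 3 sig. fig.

f/3.50

Write h = H − f = f²/(N·c). The thin-lens limits are Dn = s·h/(h + (s−f)) and Df = s·h/(h − (s−f)), so DoF = Df − Dn = 2·s·(s−f)·h / (h² − (s−f)²).
That is a quadratic in h: DoF·h² − 2·s·(s−f)·h − DoF·(s−f)² = 0 ⇒ h = (s−f)·(s + √(s² + DoF²)) / DoF = 1870 × (1890 + √(1890² + 772²)) / 772 = 1870 × (1890 + 2041.59) / 772 ≈ 9523.4 mm.
Then N = f²/(c·h) = 20² / (0.012 × 9523.4) = 400 / 114.28 ≈ 3.50.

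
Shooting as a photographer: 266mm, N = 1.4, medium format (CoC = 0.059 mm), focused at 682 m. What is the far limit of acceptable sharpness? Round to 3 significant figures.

3340 m

Hyperfocal distance H = f²/(N·c) + f = 266²/(1.4 × 0.059) + 266 = 70756/0.0826 + 266 ≈ 856876.2 mm ≈ 856.9 m.
Far limit Df = s·(H − f)/(H − s) = 682000 × (856876.2 − 266) / (856876.2 − 682000) = 682000 × 856610.2 / 174876.2 ≈ 3340696 mm ≈ 3340 m.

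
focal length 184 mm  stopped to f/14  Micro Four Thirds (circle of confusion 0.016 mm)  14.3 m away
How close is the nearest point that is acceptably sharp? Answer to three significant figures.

Hyperfocal distance H = f²/(N·c) + f = 184²/(14 × 0.016) + 184 = 33856/0.224 + 184 ≈ 151326.9 mm ≈ 151.3 m.
Near limit Dn = s·(H − f)/(H + s − 2f) = 14300 × (151326.9 − 184) / (151326.9 + 14300 − 2 × 184) = 14300 × 151142.9 / 165258.9 ≈ 13079 mm ≈ 13.1 m.

13.1 m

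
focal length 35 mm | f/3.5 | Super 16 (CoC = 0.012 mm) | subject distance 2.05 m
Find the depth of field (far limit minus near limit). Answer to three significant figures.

Hyperfocal distance H = f²/(N·c) + f = 35²/(3.5 × 0.012) + 35 = 1225/0.042 + 35 ≈ 29201.7 mm ≈ 29.20 m.
Near limit Dn = s·(H − f)/(H + s − 2f) = 2050 × (29201.7 − 35) / (29201.7 + 2050 − 2 × 35) = 2050 × 29166.7 / 31181.7 ≈ 1917.53 mm.
Far limit Df = s·(H − f)/(H − s) = 2050 × (29201.7 − 35) / (29201.7 − 2050) = 2050 × 29166.7 / 27151.7 ≈ 2202.14 mm.
Depth of field = Df − Dn = 2202.14 − 1917.53 ≈ 284.61 mm.

285 mm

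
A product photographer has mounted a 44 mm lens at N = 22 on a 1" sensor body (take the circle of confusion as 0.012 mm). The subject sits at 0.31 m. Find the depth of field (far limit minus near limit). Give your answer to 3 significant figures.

22.5 mm

Hyperfocal distance H = f²/(N·c) + f = 44²/(22 × 0.012) + 44 = 1936/0.264 + 44 ≈ 7377.3 mm ≈ 7.377 m.
Near limit Dn = s·(H − f)/(H + s − 2f) = 310 × (7377.3 − 44) / (7377.3 + 310 − 2 × 44) = 310 × 7333.3 / 7599.3 ≈ 299.149 mm.
Far limit Df = s·(H − f)/(H − s) = 310 × (7377.3 − 44) / (7377.3 − 310) = 310 × 7333.3 / 7067.3 ≈ 321.668 mm.
Depth of field = Df − Dn = 321.668 − 299.149 ≈ 22.519 mm.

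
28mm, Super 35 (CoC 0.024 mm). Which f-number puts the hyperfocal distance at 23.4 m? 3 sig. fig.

Rearrange H = f²/(N·c) + f for N: N = f² / ((H − f)·c).
N = 28² / ((23400 − 28) × 0.024) = 784 / 560.9 ≈ 1.40.

f/1.40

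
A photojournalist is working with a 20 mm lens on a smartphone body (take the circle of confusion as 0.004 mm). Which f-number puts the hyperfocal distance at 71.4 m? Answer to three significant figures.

f/1.40

Rearrange H = f²/(N·c) + f for N: N = f² / ((H − f)·c).
N = 20² / ((71400 − 20) × 0.004) = 400 / 285.5 ≈ 1.40.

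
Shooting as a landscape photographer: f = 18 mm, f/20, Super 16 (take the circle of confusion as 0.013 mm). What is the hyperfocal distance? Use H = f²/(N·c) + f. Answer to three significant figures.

Hyperfocal distance H = f²/(N·c) + f = 18²/(20 × 0.013) + 18 = 324/0.26 + 18 ≈ 1264.2 mm ≈ 1.26 m.

1.26 m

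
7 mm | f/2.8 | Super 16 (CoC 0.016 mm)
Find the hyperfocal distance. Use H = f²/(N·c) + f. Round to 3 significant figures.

1.10 m

Hyperfocal distance H = f²/(N·c) + f = 7²/(2.8 × 0.016) + 7 = 49/0.0448 + 7 ≈ 1100.8 mm ≈ 1.10 m.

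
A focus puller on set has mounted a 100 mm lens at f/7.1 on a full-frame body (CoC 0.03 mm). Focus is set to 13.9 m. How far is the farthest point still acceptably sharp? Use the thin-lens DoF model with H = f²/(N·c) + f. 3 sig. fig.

Hyperfocal distance H = f²/(N·c) + f = 100²/(7.1 × 0.03) + 100 = 10000/0.213 + 100 ≈ 47048.4 mm ≈ 47.05 m.
Far limit Df = s·(H − f)/(H − s) = 13900 × (47048.4 − 100) / (47048.4 − 13900) = 13900 × 46948.4 / 33148.4 ≈ 19687 mm ≈ 19.7 m.

19.7 m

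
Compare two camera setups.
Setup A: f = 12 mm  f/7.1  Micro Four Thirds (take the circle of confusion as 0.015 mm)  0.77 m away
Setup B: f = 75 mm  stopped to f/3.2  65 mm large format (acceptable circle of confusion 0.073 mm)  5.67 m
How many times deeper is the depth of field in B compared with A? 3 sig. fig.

Setup A: H = 12²/(7.1×0.015) + 12 ≈ 1364.1 mm; DoF = Df − Dn = 1752.4 − 493.4 ≈ 1259.0 mm.
Setup B: H = 75²/(3.2×0.073) + 75 ≈ 24154.6 mm; DoF = Df − Dn = 7386.2 − 4601.0 ≈ 2785.2 mm.
Ratio = 2785.2 / 1259.0 ≈ 2.21.

2.21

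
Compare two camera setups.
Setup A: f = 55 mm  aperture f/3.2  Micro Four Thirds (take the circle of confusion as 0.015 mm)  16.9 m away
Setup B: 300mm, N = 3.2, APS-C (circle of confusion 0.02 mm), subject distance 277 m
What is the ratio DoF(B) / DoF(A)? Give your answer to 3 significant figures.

Setup A: H = 55²/(3.2×0.015) + 55 ≈ 63075.8 mm; DoF = Df − Dn = 23065.1 − 13335.5 ≈ 9729.6 mm.
Setup B: H = 300²/(3.2×0.02) + 300 ≈ 1406550.0 mm; DoF = Df − Dn = 344855 − 231457 ≈ 113398 mm.
Ratio = 113398 / 9729.6 ≈ 11.7.

11.7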